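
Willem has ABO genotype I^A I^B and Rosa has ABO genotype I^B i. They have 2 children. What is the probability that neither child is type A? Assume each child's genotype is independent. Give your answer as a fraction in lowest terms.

ABO cross I^A I^B × I^B i → 1/4 A, 1/2 B, 1/4 AB.
So P(type A) = 1/4 per child.
P(not type A) = 3/4 for one child; (3/4)^2 = 9/16.

9/16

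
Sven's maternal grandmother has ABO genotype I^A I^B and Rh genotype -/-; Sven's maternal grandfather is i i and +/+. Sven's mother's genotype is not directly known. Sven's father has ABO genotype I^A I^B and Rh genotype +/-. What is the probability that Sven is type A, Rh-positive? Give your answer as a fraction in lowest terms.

9/32

Sven's mother's ABO genotype from I^A I^B × i i: 1/2 I^A i, 1/2 I^B i.
Crossing each possibility with the father I^A I^B and summing P(type A): 1/2·1/2 + 1/2·1/4 = 3/8.
Similarly for Rh via the mother's Rh distribution: P(Rh+) = 3/4.
Independent loci: 3/8 × 3/4 = 9/32.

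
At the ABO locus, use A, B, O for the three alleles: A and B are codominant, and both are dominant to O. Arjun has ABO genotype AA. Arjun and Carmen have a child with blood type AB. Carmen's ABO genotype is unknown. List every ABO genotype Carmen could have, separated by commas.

AB, BB, BO

For each candidate genotype of Carmen, check whether crossing it with AA can produce every observed child phenotype.
  AA → possible child types {A} ✗
  AB → possible child types {A, AB} ✓
  AO → possible child types {A} ✗
  BB → possible child types {AB} ✓
  BO → possible child types {A, AB} ✓
  OO → possible child types {A} ✗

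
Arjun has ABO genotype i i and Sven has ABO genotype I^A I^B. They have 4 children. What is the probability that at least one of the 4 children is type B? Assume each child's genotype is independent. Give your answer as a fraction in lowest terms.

15/16

ABO cross i i × I^A I^B → 1/2 A, 1/2 B.
So P(type B) = 1/2 per child.
P(none) = (1/2)^4 = 1/16; P(at least one) = 1 − 1/16 = 15/16.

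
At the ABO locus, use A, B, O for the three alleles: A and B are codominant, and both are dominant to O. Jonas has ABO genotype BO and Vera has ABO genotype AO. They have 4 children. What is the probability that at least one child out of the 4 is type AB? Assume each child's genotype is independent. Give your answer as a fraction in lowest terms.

175/256

ABO cross BO × AO → 1/4 O, 1/4 A, 1/4 B, 1/4 AB.
So P(type AB) = 1/4 per child.
P(none) = (3/4)^4 = 81/256; P(at least one) = 1 − 81/256 = 175/256.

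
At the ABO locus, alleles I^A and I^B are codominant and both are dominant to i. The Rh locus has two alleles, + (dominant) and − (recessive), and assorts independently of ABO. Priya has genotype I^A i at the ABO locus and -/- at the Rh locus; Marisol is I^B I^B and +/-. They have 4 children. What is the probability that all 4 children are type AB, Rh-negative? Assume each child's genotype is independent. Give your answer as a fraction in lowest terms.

1/256

ABO cross I^A i × I^B I^B → 1/2 B, 1/2 AB.
Rh cross -/- × +/- → 1/2 Rh+, 1/2 Rh-; so P(type AB, Rh-negative) = 1/2 × 1/2 = 1/4 per child.
All 4 independent: (1/4)^4 = 1/256.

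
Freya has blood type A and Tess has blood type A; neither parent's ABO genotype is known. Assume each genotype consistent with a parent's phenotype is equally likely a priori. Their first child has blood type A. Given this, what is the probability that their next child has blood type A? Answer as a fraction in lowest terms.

19/20

Possible genotypes: Freya ∈ {I^A I^A, I^A i}; Tess ∈ {I^A I^A, I^A i}.
Weight each parental genotype pair by prior × P(type-A child):
  I^A I^A × I^A I^A: posterior weight 4/15; P(next child type A) = 1.
  I^A I^A × I^A i: posterior weight 4/15; P(next child type A) = 1.
  I^A i × I^A I^A: posterior weight 4/15; P(next child type A) = 1.
  I^A i × I^A i: posterior weight 1/5; P(next child type A) = 3/4.
Weighted sum = 19/20.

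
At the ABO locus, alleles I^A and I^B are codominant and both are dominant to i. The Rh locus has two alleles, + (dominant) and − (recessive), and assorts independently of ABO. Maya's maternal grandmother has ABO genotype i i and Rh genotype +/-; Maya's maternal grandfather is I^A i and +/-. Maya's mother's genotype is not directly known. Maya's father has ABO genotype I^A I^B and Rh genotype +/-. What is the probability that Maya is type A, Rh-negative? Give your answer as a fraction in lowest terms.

Maya's mother's ABO genotype from i i × I^A i: 1/2 I^A i, 1/2 i i.
Crossing each possibility with the father I^A I^B and summing P(type A): 1/2·1/2 + 1/2·1/2 = 1/2.
Similarly for Rh via the mother's Rh distribution: P(Rh-) = 1/4.
Independent loci: 1/2 × 1/4 = 1/8.

1/8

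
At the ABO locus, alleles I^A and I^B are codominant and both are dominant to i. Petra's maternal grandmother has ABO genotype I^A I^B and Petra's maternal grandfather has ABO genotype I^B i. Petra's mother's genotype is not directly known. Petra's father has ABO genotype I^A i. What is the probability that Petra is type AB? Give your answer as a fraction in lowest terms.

1/4

Petra's mother's ABO genotype from I^A I^B × I^B i: 1/4 I^A I^B, 1/4 I^A i, 1/4 I^B I^B, 1/4 I^B i.
Crossing each possibility with the father I^A i and summing P(type AB): 1/4·1/4 + 1/4·0 + 1/4·1/2 + 1/4·1/4 = 1/4.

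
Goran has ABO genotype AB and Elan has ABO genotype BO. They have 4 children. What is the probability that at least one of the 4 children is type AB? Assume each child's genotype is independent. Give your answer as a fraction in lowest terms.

175/256

ABO cross AB × BO → 1/4 A, 1/2 B, 1/4 AB.
So P(type AB) = 1/4 per child.
P(none) = (3/4)^4 = 81/256; P(at least one) = 1 − 81/256 = 175/256.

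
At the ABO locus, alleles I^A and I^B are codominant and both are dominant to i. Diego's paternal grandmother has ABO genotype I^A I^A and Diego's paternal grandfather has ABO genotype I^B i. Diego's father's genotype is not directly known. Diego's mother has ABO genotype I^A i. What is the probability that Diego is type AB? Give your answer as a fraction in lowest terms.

Diego's father's ABO genotype from I^A I^A × I^B i: 1/2 I^A I^B, 1/2 I^A i.
Crossing each possibility with the mother I^A i and summing P(type AB): 1/2·1/4 + 1/2·0 = 1/8.

1/8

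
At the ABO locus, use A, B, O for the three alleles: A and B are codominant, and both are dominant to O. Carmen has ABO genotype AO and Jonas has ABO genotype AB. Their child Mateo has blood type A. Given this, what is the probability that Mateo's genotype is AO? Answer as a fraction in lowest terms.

1/2

Cross AO × AB → 1/4 AA, 1/4 AB, 1/4 AO, 1/4 BO.
Type-A genotypes among offspring: AA (1/4), AO (1/4); total 1/2.
P(AO | type A) = (1/4) / (1/2) = 1/2.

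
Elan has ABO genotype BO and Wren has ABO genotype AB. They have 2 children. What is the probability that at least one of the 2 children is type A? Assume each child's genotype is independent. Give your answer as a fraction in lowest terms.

7/16

ABO cross BO × AB → 1/4 A, 1/2 B, 1/4 AB.
So P(type A) = 1/4 per child.
P(none) = (3/4)^2 = 9/16; P(at least one) = 1 − 9/16 = 7/16.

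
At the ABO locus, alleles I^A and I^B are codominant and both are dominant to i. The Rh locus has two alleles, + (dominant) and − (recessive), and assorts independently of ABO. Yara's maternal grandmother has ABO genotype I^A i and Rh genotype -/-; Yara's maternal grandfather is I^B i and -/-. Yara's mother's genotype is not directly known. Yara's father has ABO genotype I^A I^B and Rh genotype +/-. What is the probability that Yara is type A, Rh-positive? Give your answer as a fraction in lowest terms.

Yara's mother's ABO genotype from I^A i × I^B i: 1/4 I^A I^B, 1/4 I^A i, 1/4 I^B i, 1/4 i i.
Crossing each possibility with the father I^A I^B and summing P(type A): 1/4·1/4 + 1/4·1/2 + 1/4·1/4 + 1/4·1/2 = 3/8.
Similarly for Rh via the mother's Rh distribution: P(Rh+) = 1/2.
Independent loci: 3/8 × 1/2 = 3/16.

3/16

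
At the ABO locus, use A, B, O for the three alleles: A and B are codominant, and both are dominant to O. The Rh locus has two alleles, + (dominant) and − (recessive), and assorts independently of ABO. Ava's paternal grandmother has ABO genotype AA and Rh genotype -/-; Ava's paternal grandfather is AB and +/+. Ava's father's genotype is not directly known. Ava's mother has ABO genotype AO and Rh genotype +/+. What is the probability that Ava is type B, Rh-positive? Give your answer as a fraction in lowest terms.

1/8

Ava's father's ABO genotype from AA × AB: 1/2 AA, 1/2 AB.
Crossing each possibility with the mother AO and summing P(type B): 1/2·0 + 1/2·1/4 = 1/8.
Similarly for Rh via the father's Rh distribution: P(Rh+) = 1.
Independent loci: 1/8 × 1 = 1/8.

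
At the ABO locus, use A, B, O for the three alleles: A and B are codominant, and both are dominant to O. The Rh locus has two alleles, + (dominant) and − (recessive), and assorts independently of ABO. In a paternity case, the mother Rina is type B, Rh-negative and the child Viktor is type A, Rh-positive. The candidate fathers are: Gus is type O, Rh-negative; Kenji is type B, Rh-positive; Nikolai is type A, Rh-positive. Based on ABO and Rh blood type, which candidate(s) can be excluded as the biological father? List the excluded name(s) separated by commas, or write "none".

Gus, Kenji

A candidate is excluded only if no genotype consistent with his phenotype could produce a type A, Rh-positive child with a type B, Rh-negative mother.
Gus (type O, Rh-): no genotype consistent with that phenotype can produce a type-A Rh+ child with a type-B mother.
Kenji (type B, Rh+): no genotype consistent with that phenotype can produce a type-A Rh+ child with a type-B mother.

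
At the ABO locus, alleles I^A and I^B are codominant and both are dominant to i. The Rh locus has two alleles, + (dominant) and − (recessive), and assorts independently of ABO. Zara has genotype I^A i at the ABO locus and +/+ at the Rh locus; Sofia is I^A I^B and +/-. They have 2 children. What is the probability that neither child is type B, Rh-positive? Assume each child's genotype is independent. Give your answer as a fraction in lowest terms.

9/16

ABO cross I^A i × I^A I^B → 1/2 A, 1/4 B, 1/4 AB.
Rh cross +/+ × +/- → 1 Rh+; so P(type B, Rh-positive) = 1/4 × 1 = 1/4 per child.
P(not type B, Rh-positive) = 3/4 for one child; (3/4)^2 = 9/16.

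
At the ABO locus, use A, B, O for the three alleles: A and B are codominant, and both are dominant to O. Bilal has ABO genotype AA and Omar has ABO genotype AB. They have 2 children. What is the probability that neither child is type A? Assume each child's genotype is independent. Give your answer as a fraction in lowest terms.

1/4

ABO cross AA × AB → 1/2 A, 1/2 AB.
So P(type A) = 1/2 per child.
P(not type A) = 1/2 for one child; (1/2)^2 = 1/4.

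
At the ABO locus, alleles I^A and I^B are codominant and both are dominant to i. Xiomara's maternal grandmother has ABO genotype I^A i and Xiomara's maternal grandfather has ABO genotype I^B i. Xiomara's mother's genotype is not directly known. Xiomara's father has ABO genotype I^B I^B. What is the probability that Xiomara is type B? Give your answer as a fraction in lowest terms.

Xiomara's mother's ABO genotype from I^A i × I^B i: 1/4 I^A I^B, 1/4 I^A i, 1/4 I^B i, 1/4 i i.
Crossing each possibility with the father I^B I^B and summing P(type B): 1/4·1/2 + 1/4·1/2 + 1/4·1 + 1/4·1 = 3/4.

3/4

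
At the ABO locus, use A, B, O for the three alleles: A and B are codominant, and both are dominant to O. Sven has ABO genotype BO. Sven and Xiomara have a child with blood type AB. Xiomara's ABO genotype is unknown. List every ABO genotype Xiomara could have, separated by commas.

For each candidate genotype of Xiomara, check whether crossing it with BO can produce every observed child phenotype.
  AA → possible child types {A, AB} ✓
  AB → possible child types {A, B, AB} ✓
  AO → possible child types {O, A, B, AB} ✓
  BB → possible child types {B} ✗
  BO → possible child types {O, B} ✗
  OO → possible child types {O, B} ✗

AA, AB, AO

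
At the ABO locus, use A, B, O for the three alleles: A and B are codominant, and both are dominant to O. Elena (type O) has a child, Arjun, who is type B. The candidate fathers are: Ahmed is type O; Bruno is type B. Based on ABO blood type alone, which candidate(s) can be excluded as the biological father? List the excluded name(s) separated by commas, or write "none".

Ahmed

A candidate is excluded only if no genotype consistent with his phenotype could produce a type B child with a type O mother.
Ahmed (type O): no genotype consistent with that phenotype can produce a type-B child with a type-O mother.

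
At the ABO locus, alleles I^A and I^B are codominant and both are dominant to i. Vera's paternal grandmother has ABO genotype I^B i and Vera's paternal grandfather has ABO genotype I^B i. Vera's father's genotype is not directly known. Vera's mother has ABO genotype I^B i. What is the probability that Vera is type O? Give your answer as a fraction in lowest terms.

1/4

Vera's father's ABO genotype from I^B i × I^B i: 1/4 I^B I^B, 1/2 I^B i, 1/4 i i.
Crossing each possibility with the mother I^B i and summing P(type O): 1/4·0 + 1/2·1/4 + 1/4·1/2 = 1/4.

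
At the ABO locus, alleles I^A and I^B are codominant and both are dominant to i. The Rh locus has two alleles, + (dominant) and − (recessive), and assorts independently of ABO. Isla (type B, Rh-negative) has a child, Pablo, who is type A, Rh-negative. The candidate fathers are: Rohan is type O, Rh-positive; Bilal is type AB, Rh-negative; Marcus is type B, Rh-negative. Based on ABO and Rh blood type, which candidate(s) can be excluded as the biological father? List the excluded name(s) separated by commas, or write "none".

A candidate is excluded only if no genotype consistent with his phenotype could produce a type A, Rh-negative child with a type B, Rh-negative mother.
Rohan (type O, Rh+): no genotype consistent with that phenotype can produce a type-A Rh- child with a type-B mother.
Marcus (type B, Rh-): no genotype consistent with that phenotype can produce a type-A Rh- child with a type-B mother.

Rohan, Marcus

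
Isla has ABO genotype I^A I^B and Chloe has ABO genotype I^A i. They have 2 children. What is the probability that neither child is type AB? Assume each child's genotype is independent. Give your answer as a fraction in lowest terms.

ABO cross I^A I^B × I^A i → 1/2 A, 1/4 B, 1/4 AB.
So P(type AB) = 1/4 per child.
P(not type AB) = 3/4 for one child; (3/4)^2 = 9/16.

9/16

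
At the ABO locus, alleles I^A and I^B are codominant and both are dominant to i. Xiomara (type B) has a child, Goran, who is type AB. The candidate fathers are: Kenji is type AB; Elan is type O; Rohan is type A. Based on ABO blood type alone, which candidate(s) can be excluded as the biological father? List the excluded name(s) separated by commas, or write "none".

A candidate is excluded only if no genotype consistent with his phenotype could produce a type AB child with a type B mother.
Elan (type O): no genotype consistent with that phenotype can produce a type-AB child with a type-B mother.

Elan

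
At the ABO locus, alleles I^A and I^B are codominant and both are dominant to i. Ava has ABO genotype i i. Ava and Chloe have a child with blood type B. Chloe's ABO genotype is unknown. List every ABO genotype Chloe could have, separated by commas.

I^A I^B, I^B I^B, I^B i

For each candidate genotype of Chloe, check whether crossing it with i i can produce every observed child phenotype.
  I^A I^A → possible child types {A} ✗
  I^A I^B → possible child types {A, B} ✓
  I^A i → possible child types {O, A} ✗
  I^B I^B → possible child types {B} ✓
  I^B i → possible child types {O, B} ✓
  i i → possible child types {O} ✗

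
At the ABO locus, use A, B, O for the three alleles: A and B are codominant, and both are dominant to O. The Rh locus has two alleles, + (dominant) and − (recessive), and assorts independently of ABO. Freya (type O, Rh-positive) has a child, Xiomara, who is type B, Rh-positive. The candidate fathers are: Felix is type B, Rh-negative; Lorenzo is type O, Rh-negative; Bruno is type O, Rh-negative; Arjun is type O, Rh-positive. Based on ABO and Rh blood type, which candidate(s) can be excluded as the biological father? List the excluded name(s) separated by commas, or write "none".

A candidate is excluded only if no genotype consistent with his phenotype could produce a type B, Rh-positive child with a type O, Rh-positive mother.
Lorenzo (type O, Rh-): no genotype consistent with that phenotype can produce a type-B Rh+ child with a type-O mother.
Bruno (type O, Rh-): no genotype consistent with that phenotype can produce a type-B Rh+ child with a type-O mother.
Arjun (type O, Rh+): no genotype consistent with that phenotype can produce a type-B Rh+ child with a type-O mother.

Lorenzo, Bruno, Arjun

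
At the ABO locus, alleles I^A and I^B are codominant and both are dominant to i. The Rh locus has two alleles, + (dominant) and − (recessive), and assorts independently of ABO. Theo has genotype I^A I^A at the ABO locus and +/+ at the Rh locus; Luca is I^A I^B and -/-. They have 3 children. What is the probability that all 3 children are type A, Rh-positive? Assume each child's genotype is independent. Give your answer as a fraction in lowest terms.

ABO cross I^A I^A × I^A I^B → 1/2 A, 1/2 AB.
Rh cross +/+ × -/- → 1 Rh+; so P(type A, Rh-positive) = 1/2 × 1 = 1/2 per child.
All 3 independent: (1/2)^3 = 1/8.

1/8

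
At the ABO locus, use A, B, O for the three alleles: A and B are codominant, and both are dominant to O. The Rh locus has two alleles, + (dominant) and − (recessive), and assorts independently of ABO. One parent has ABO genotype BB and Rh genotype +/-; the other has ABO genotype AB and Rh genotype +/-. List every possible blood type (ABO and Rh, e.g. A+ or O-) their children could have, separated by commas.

Gametes from BB × AB give offspring ABO genotypes AB, BB, i.e. phenotypes B, AB.
Rh cross +/- × +/- → phenotypes Rh+, Rh-.
Combining independently: B+, B-, AB+, AB-.

B+, B-, AB+, AB-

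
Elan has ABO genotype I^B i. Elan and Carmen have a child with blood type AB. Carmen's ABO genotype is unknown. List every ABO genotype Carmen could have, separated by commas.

For each candidate genotype of Carmen, check whether crossing it with I^B i can produce every observed child phenotype.
  I^A I^A → possible child types {A, AB} ✓
  I^A I^B → possible child types {A, B, AB} ✓
  I^A i → possible child types {O, A, B, AB} ✓
  I^B I^B → possible child types {B} ✗
  I^B i → possible child types {O, B} ✗
  i i → possible child types {O, B} ✗

I^A I^A, I^A I^B, I^A i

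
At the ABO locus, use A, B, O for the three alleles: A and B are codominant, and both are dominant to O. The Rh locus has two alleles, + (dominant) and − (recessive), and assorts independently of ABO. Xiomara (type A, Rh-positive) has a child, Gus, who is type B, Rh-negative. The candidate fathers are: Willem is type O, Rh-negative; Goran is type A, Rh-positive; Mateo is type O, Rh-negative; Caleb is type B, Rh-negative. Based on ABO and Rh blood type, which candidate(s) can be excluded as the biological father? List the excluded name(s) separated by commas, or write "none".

A candidate is excluded only if no genotype consistent with his phenotype could produce a type B, Rh-negative child with a type A, Rh-positive mother.
Willem (type O, Rh-): no genotype consistent with that phenotype can produce a type-B Rh- child with a type-A mother.
Goran (type A, Rh+): no genotype consistent with that phenotype can produce a type-B Rh- child with a type-A mother.
Mateo (type O, Rh-): no genotype consistent with that phenotype can produce a type-B Rh- child with a type-A mother.

Willem, Goran, Mateo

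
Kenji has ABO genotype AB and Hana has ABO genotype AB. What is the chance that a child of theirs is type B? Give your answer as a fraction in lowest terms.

ABO cross AB × AB → offspring phenotypes: 1/4 A, 1/4 B, 1/2 AB.
So P(type B) = 1/4.

1/4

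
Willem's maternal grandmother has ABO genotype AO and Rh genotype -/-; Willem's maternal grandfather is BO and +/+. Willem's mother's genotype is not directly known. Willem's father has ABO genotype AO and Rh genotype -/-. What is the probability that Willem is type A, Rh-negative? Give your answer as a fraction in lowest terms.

1/4

Willem's mother's ABO genotype from AO × BO: 1/4 AB, 1/4 AO, 1/4 BO, 1/4 OO.
Crossing each possibility with the father AO and summing P(type A): 1/4·1/2 + 1/4·3/4 + 1/4·1/4 + 1/4·1/2 = 1/2.
Similarly for Rh via the mother's Rh distribution: P(Rh-) = 1/2.
Independent loci: 1/2 × 1/2 = 1/4.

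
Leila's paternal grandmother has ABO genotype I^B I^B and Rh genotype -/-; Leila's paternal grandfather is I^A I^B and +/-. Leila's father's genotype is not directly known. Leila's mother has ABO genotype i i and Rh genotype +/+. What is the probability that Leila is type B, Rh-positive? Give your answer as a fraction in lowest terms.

3/4

Leila's father's ABO genotype from I^B I^B × I^A I^B: 1/2 I^A I^B, 1/2 I^B I^B.
Crossing each possibility with the mother i i and summing P(type B): 1/2·1/2 + 1/2·1 = 3/4.
Similarly for Rh via the father's Rh distribution: P(Rh+) = 1.
Independent loci: 3/4 × 1 = 3/4.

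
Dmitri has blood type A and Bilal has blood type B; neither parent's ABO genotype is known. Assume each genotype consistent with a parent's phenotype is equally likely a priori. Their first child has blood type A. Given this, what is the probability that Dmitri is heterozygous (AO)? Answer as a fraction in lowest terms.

Possible genotypes: Dmitri ∈ {AA, AO}; Bilal ∈ {BB, BO}.
Weight each parental genotype pair by prior × P(type-A child):
  AA × BO: posterior weight 2/3.
  AO × BO: posterior weight 1/3.
Sum the posterior weight over pairs where Dmitri is AO: 1/3.

1/3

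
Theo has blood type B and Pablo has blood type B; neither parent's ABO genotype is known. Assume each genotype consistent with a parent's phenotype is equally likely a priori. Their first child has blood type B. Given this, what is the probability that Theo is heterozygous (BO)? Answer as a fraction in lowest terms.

Possible genotypes: Theo ∈ {BB, BO}; Pablo ∈ {BB, BO}.
Weight each parental genotype pair by prior × P(type-B child):
  BB × BB: posterior weight 4/15.
  BB × BO: posterior weight 4/15.
  BO × BB: posterior weight 4/15.
  BO × BO: posterior weight 1/5.
Sum the posterior weight over pairs where Theo is BO: 7/15.

7/15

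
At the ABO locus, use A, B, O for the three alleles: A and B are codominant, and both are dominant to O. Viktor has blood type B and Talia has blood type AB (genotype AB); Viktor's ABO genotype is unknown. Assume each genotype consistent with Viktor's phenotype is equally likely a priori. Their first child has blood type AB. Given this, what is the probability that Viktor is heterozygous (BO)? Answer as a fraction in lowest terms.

1/3

Possible genotypes: Viktor ∈ {BB, BO}; Talia ∈ {AB}.
Weight each parental genotype pair by prior × P(type-AB child):
  BB × AB: posterior weight 2/3.
  BO × AB: posterior weight 1/3.
Sum the posterior weight over pairs where Viktor is BO: 1/3.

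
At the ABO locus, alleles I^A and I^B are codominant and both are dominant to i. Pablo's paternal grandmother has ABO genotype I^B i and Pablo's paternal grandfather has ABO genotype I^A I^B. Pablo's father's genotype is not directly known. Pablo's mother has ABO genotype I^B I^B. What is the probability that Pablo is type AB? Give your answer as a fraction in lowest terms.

1/4

Pablo's father's ABO genotype from I^B i × I^A I^B: 1/4 I^A I^B, 1/4 I^A i, 1/4 I^B I^B, 1/4 I^B i.
Crossing each possibility with the mother I^B I^B and summing P(type AB): 1/4·1/2 + 1/4·1/2 + 1/4·0 + 1/4·0 = 1/4.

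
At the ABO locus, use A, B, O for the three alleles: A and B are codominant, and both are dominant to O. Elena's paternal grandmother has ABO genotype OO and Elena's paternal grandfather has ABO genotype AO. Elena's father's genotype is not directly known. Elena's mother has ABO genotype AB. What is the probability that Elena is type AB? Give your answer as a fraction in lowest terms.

1/8

Elena's father's ABO genotype from OO × AO: 1/2 AO, 1/2 OO.
Crossing each possibility with the mother AB and summing P(type AB): 1/2·1/4 + 1/2·0 = 1/8.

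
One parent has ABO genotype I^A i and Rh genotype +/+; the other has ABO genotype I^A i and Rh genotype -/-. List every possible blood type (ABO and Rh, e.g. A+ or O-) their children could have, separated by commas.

Gametes from I^A i × I^A i give offspring ABO genotypes I^A I^A, I^A i, i i, i.e. phenotypes O, A.
Rh cross +/+ × -/- → phenotypes Rh+.
Combining independently: O+, A+.

O+, A+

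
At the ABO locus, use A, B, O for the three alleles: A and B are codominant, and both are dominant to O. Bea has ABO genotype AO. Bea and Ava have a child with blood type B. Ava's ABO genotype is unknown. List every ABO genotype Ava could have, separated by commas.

AB, BB, BO

For each candidate genotype of Ava, check whether crossing it with AO can produce every observed child phenotype.
  AA → possible child types {A} ✗
  AB → possible child types {A, B, AB} ✓
  AO → possible child types {O, A} ✗
  BB → possible child types {B, AB} ✓
  BO → possible child types {O, A, B, AB} ✓
  OO → possible child types {O, A} ✗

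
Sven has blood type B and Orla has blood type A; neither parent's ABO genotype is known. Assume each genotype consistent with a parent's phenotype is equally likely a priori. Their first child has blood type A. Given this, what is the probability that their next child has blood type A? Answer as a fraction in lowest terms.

Possible genotypes: Sven ∈ {BB, BO}; Orla ∈ {AA, AO}.
Weight each parental genotype pair by prior × P(type-A child):
  BO × AA: posterior weight 2/3; P(next child type A) = 1/2.
  BO × AO: posterior weight 1/3; P(next child type A) = 1/4.
Weighted sum = 5/12.

5/12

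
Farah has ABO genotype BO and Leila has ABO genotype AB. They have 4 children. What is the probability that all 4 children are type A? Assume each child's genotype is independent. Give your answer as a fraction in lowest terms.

1/256

ABO cross BO × AB → 1/4 A, 1/2 B, 1/4 AB.
So P(type A) = 1/4 per child.
All 4 independent: (1/4)^4 = 1/256.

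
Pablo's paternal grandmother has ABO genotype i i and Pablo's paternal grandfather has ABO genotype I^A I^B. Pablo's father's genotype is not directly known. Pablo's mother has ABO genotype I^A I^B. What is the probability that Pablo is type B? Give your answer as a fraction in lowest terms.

3/8

Pablo's father's ABO genotype from i i × I^A I^B: 1/2 I^A i, 1/2 I^B i.
Crossing each possibility with the mother I^A I^B and summing P(type B): 1/2·1/4 + 1/2·1/2 = 3/8.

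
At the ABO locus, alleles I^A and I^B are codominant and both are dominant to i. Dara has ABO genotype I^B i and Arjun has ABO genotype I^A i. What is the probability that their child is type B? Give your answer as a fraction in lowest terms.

ABO cross I^B i × I^A i → offspring phenotypes: 1/4 O, 1/4 A, 1/4 B, 1/4 AB.
So P(type B) = 1/4.

1/4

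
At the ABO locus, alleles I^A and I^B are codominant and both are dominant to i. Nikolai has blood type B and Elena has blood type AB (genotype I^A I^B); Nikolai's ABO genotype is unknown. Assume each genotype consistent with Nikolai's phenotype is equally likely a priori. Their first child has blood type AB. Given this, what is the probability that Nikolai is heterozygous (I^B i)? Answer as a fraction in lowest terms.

1/3

Possible genotypes: Nikolai ∈ {I^B I^B, I^B i}; Elena ∈ {I^A I^B}.
Weight each parental genotype pair by prior × P(type-AB child):
  I^B I^B × I^A I^B: posterior weight 2/3.
  I^B i × I^A I^B: posterior weight 1/3.
Sum the posterior weight over pairs where Nikolai is I^B i: 1/3.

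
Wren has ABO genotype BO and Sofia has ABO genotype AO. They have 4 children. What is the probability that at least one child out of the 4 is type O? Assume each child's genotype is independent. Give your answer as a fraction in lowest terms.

ABO cross BO × AO → 1/4 O, 1/4 A, 1/4 B, 1/4 AB.
So P(type O) = 1/4 per child.
P(none) = (3/4)^4 = 81/256; P(at least one) = 1 − 81/256 = 175/256.

175/256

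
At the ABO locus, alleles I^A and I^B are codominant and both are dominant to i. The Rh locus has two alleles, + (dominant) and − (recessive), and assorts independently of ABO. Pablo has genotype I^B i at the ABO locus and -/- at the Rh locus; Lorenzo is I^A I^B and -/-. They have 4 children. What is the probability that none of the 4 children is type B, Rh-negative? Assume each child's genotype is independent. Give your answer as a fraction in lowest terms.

1/16

ABO cross I^B i × I^A I^B → 1/4 A, 1/2 B, 1/4 AB.
Rh cross -/- × -/- → 1 Rh-; so P(type B, Rh-negative) = 1/2 × 1 = 1/2 per child.
P(not type B, Rh-negative) = 1/2 for one child; (1/2)^4 = 1/16.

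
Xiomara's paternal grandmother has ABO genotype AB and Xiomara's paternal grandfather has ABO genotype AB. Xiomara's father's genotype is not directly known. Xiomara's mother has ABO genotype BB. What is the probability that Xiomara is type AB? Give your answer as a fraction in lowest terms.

1/2

Xiomara's father's ABO genotype from AB × AB: 1/4 AA, 1/2 AB, 1/4 BB.
Crossing each possibility with the mother BB and summing P(type AB): 1/4·1 + 1/2·1/2 + 1/4·0 = 1/2.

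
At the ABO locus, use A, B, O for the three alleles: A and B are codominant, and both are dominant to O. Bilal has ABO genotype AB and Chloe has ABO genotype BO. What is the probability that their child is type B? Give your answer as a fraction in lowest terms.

1/2

ABO cross AB × BO → offspring phenotypes: 1/4 A, 1/2 B, 1/4 AB.
So P(type B) = 1/2.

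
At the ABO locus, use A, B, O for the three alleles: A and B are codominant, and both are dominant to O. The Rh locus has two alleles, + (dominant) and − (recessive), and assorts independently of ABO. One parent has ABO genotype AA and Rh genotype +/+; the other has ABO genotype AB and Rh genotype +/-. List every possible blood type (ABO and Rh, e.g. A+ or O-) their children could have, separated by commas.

A+, AB+

Gametes from AA × AB give offspring ABO genotypes AA, AB, i.e. phenotypes A, AB.
Rh cross +/+ × +/- → phenotypes Rh+.
Combining independently: A+, AB+.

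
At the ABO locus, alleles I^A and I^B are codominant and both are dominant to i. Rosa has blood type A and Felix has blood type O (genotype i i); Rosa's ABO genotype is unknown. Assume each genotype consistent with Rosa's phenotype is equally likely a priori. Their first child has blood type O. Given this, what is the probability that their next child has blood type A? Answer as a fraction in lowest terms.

1/2

Possible genotypes: Rosa ∈ {I^A I^A, I^A i}; Felix ∈ {i i}.
Weight each parental genotype pair by prior × P(type-O child):
  I^A i × i i: posterior weight 1; P(next child type A) = 1/2.
Weighted sum = 1/2.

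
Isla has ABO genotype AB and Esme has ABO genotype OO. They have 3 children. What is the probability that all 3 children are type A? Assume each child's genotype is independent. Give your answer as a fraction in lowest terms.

ABO cross AB × OO → 1/2 A, 1/2 B.
So P(type A) = 1/2 per child.
All 3 independent: (1/2)^3 = 1/8.

1/8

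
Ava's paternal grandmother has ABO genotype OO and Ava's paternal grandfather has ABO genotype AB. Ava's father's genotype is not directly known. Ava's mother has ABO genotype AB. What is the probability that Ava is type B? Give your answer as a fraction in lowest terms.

3/8

Ava's father's ABO genotype from OO × AB: 1/2 AO, 1/2 BO.
Crossing each possibility with the mother AB and summing P(type B): 1/2·1/4 + 1/2·1/2 = 3/8.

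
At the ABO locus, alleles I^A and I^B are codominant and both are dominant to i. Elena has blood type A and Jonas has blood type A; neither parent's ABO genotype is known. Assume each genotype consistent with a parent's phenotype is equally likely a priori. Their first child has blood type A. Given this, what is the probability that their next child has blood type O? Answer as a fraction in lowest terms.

1/20

Possible genotypes: Elena ∈ {I^A I^A, I^A i}; Jonas ∈ {I^A I^A, I^A i}.
Weight each parental genotype pair by prior × P(type-A child):
  I^A I^A × I^A I^A: posterior weight 4/15; P(next child type O) = 0.
  I^A I^A × I^A i: posterior weight 4/15; P(next child type O) = 0.
  I^A i × I^A I^A: posterior weight 4/15; P(next child type O) = 0.
  I^A i × I^A i: posterior weight 1/5; P(next child type O) = 1/4.
Weighted sum = 1/20.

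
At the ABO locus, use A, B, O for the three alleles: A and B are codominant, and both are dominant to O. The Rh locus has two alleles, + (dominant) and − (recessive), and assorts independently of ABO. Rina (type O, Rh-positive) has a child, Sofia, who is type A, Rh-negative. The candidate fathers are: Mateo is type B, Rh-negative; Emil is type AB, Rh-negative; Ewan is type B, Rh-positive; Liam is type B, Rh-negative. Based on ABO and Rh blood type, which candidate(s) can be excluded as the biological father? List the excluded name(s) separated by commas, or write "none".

A candidate is excluded only if no genotype consistent with his phenotype could produce a type A, Rh-negative child with a type O, Rh-positive mother.
Mateo (type B, Rh-): no genotype consistent with that phenotype can produce a type-A Rh- child with a type-O mother.
Ewan (type B, Rh+): no genotype consistent with that phenotype can produce a type-A Rh- child with a type-O mother.
Liam (type B, Rh-): no genotype consistent with that phenotype can produce a type-A Rh- child with a type-O mother.

Mateo, Ewan, Liam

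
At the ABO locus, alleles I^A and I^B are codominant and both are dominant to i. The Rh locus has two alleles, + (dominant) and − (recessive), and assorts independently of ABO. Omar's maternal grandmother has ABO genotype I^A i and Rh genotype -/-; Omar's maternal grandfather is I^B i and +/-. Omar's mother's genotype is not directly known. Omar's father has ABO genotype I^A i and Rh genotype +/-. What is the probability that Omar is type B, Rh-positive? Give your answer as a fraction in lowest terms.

5/64

Omar's mother's ABO genotype from I^A i × I^B i: 1/4 I^A I^B, 1/4 I^A i, 1/4 I^B i, 1/4 i i.
Crossing each possibility with the father I^A i and summing P(type B): 1/4·1/4 + 1/4·0 + 1/4·1/4 + 1/4·0 = 1/8.
Similarly for Rh via the mother's Rh distribution: P(Rh+) = 5/8.
Independent loci: 1/8 × 5/8 = 5/64.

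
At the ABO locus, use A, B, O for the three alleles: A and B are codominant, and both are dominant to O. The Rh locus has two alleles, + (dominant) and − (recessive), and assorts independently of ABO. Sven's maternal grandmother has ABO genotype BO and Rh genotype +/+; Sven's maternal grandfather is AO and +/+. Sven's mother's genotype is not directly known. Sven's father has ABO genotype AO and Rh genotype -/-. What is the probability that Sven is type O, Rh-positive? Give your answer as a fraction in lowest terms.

Sven's mother's ABO genotype from BO × AO: 1/4 AB, 1/4 AO, 1/4 BO, 1/4 OO.
Crossing each possibility with the father AO and summing P(type O): 1/4·0 + 1/4·1/4 + 1/4·1/4 + 1/4·1/2 = 1/4.
Similarly for Rh via the mother's Rh distribution: P(Rh+) = 1.
Independent loci: 1/4 × 1 = 1/4.

1/4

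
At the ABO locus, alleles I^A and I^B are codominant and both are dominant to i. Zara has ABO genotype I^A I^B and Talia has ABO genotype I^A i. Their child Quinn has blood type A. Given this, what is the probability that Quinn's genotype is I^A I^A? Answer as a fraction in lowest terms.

1/2

Cross I^A I^B × I^A i → 1/4 I^A I^A, 1/4 I^A I^B, 1/4 I^A i, 1/4 I^B i.
Type-A genotypes among offspring: I^A I^A (1/4), I^A i (1/4); total 1/2.
P(I^A I^A | type A) = (1/4) / (1/2) = 1/2.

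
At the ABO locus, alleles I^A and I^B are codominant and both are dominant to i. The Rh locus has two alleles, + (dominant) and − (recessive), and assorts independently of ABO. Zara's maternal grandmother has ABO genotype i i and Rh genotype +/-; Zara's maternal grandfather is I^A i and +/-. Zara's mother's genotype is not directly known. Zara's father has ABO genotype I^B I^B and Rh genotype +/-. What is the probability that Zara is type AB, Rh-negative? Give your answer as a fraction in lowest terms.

1/16

Zara's mother's ABO genotype from i i × I^A i: 1/2 I^A i, 1/2 i i.
Crossing each possibility with the father I^B I^B and summing P(type AB): 1/2·1/2 + 1/2·0 = 1/4.
Similarly for Rh via the mother's Rh distribution: P(Rh-) = 1/4.
Independent loci: 1/4 × 1/4 = 1/16.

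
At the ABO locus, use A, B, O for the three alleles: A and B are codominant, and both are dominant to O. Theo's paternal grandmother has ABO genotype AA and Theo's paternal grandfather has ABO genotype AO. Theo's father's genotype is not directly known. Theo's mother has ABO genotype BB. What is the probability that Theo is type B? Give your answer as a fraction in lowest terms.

Theo's father's ABO genotype from AA × AO: 1/2 AA, 1/2 AO.
Crossing each possibility with the mother BB and summing P(type B): 1/2·0 + 1/2·1/2 = 1/4.

1/4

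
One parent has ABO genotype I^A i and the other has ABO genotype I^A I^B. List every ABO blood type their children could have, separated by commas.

A, B, AB

Gametes from I^A i × I^A I^B give offspring ABO genotypes I^A I^A, I^A I^B, I^A i, I^B i, i.e. phenotypes A, B, AB.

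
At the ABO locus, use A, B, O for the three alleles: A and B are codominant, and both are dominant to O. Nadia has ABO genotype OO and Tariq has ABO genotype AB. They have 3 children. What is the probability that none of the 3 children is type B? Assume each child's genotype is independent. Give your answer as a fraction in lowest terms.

1/8

ABO cross OO × AB → 1/2 A, 1/2 B.
So P(type B) = 1/2 per child.
P(not type B) = 1/2 for one child; (1/2)^3 = 1/8.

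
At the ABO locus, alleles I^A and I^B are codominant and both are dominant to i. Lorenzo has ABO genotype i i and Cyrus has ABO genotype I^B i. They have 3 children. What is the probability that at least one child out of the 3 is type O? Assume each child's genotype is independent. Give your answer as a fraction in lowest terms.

7/8

ABO cross i i × I^B i → 1/2 O, 1/2 B.
So P(type O) = 1/2 per child.
P(none) = (1/2)^3 = 1/8; P(at least one) = 1 − 1/8 = 7/8.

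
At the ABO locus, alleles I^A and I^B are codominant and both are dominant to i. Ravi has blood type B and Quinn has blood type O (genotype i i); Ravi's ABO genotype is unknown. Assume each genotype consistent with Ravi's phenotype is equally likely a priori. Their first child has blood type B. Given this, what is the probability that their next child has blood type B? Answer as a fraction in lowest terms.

5/6

Possible genotypes: Ravi ∈ {I^B I^B, I^B i}; Quinn ∈ {i i}.
Weight each parental genotype pair by prior × P(type-B child):
  I^B I^B × i i: posterior weight 2/3; P(next child type B) = 1.
  I^B i × i i: posterior weight 1/3; P(next child type B) = 1/2.
Weighted sum = 5/6.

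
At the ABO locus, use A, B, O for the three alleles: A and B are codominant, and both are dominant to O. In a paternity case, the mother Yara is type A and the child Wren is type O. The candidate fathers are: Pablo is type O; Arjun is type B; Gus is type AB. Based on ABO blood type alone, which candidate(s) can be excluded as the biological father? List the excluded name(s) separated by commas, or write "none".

Gus

A candidate is excluded only if no genotype consistent with his phenotype could produce a type O child with a type A mother.
Gus (type AB): no genotype consistent with that phenotype can produce a type-O child with a type-A mother.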